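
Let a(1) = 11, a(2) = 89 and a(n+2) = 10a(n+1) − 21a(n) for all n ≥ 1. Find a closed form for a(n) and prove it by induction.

Claim: a(n) = 2·7^n − 3^n.

Base cases: a(1) = 11 and 2·7^1 − 3^1 = 11; a(2) = 89 and 2·7^2 − 3^2 = 89.
Assume a(j) = 2·7^j − 3^j for all 1 ≤ j ≤ k, where k ≥ 2.
Then a(k+1) = 10a(k) − 21a(k−1) = 10·(2·7^k − 3^k) − 21·(2·7^{k−1} − 3^{k−1}) = 2·(10·7 − 21)7^{k−1} − (10·3 − 21)3^{k−1} = 98·7^{k−1} − 9·3^{k−1} = 2·7^{k+1} − 3^{k+1}.
By strong induction, a(n) = 2·7^n − 3^n for all n ≥ 1.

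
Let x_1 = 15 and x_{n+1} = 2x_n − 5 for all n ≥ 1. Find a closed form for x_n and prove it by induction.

Claim: x_n = 5·2^n + 5.

Base case: x_1 = 15, and 5·2^1 + 5 = 10 + 5 = 15.
Assume x_k = 5·2^k + 5 for some k ≥ 1.
Then x_{k+1} = 2x_k − 5 = 2·(5·2^k + 5) − 5 = 10·2^k + 10 − 5 = 5·2^{k+1} + 5.
So the formula holds for k+1, and by induction x_n = 5·2^n + 5 for all n ≥ 1.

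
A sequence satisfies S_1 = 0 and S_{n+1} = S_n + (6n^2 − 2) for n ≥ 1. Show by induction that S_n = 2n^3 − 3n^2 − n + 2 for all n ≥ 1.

Base case: S_1 = 0, and 2·1^3 − 3·1^2 − 1 + 2 = 0.
Assume S_j = 2j^3 − 3j^2 − j + 2.
Then S_{j+1} = S_j + (6j^2 − 2) = (2j^3 − 3j^2 − j + 2) + (6j^2 − 2) = 2j^3 + 3j^2 − j,
and 2·(j+1)^3 − 3·(j+1)^2 − (j+1) + 2 = 2j^3 + 3j^2 − j.
Hence S_n = 2n^3 − 3n^2 − n + 2 for every n ≥ 1, by induction.

S_n = 2n^3 − 3n^2 − n + 2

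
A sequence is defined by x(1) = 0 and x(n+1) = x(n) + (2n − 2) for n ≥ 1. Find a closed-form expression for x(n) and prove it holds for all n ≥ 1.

Claim: x(n) = n^2 − 3n + 2.

Base case: x(1) = 0, and 1^2 − 3·1 + 2 = 0.
Assume x(j) = j^2 − 3j + 2.
Then x(j+1) = x(j) + (2j − 2) = (j^2 − 3j + 2) + (2j − 2) = j^2 − j,
and (j+1)^2 − 3·(j+1) + 2 = j^2 − j.
Hence x(n) = n^2 − 3n + 2 for every n ≥ 1, by induction.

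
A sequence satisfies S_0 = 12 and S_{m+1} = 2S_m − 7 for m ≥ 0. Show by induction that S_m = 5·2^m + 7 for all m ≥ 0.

Base case: S_0 = 12, and 5·2^0 + 7 = 5 + 7 = 12.
Assume S_k = 5·2^k + 7 for some k ≥ 0.
Then S_{k+1} = 2S_k − 7 = 2·(5·2^k + 7) − 7 = 10·2^k + 14 − 7 = 5·2^{k+1} + 7.
So the formula holds for k+1, and by induction S_m = 5·2^m + 7 for all m ≥ 0.

S_m = 5·2^m + 7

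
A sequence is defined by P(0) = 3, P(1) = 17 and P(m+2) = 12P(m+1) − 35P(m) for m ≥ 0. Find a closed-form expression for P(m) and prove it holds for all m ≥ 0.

Claim: P(m) = 2·5^m + 7^m.

Base cases: P(0) = 3 and 2·5^0 + 7^0 = 3; P(1) = 17 and 2·5^1 + 7^1 = 17.
Assume P(j) = 2·5^j + 7^j for all 0 ≤ j ≤ k, where k ≥ 1.
Then P(k+1) = 12P(k) − 35P(k−1) = 12·(2·5^k + 7^k) − 35·(2·5^{k−1} + 7^{k−1}) = 2·(12·5 − 35)5^{k−1} + (12·7 − 35)7^{k−1} = 50·5^{k−1} + 49·7^{k−1} = 2·5^{k+1} + 7^{k+1}.
This completes the inductive step, so P(m) = 2·5^m + 7^m for all m ≥ 0.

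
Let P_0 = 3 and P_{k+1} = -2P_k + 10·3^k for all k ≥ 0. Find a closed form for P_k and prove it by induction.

Claim: P_k = (-2)^k + 2·3^k.

Base case: P_0 = 3, and (-2)^0 + 2·3^0 = 1 + 2 = 3.
Assume P_j = (-2)^j + 2·3^j for some j ≥ 0.
Then P_{j+1} = -2P_j + 10·3^j = -2·((-2)^j + 2·3^j) + 10·3^j = (-2)^{j+1} − 4·3^j + 10·3^j = (-2)^{j+1} + 6·3^j = (-2)^{j+1} + 2·3^{j+1}.
Hence P_k = (-2)^k + 2·3^k for every k ≥ 0, by induction.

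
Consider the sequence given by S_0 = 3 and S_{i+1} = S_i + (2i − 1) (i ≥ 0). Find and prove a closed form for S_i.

Claim: S_i = i^2 − 2i + 3.

Base case: S_0 = 3, and 0^2 − 2·0 + 3 = 3.
Assume S_r = r^2 − 2r + 3.
Then S_{r+1} = S_r + (2r − 1) = (r^2 − 2r + 3) + (2r − 1) = r^2 + 2,
and (r+1)^2 − 2·(r+1) + 3 = r^2 + 2.
By induction, S_i = i^2 − 2i + 3 for all i ≥ 0.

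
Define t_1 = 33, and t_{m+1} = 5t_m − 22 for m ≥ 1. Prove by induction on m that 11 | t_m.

Base case: t_1 = 33 = 11·3, so 11 | t_1.
Assume 11 | t_r, so t_r = 11s for some integer s.
Then t_{r+1} = 5t_r − 22 = 5·(11s) − 22 = 11(5s − 2), so 11 | t_{r+1}.
So the property holds for r+1, and by induction 11 | t_m for all m ≥ 1.

11 | t_m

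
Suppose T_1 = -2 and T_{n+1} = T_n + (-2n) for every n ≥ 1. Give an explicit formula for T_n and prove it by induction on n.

Claim: T_n = -n^2 + n − 2.

Base case: T_1 = -2, and -1^2 + 1 − 2 = -2.
Assume T_k = -k^2 + k − 2.
Then T_{k+1} = T_k + (-2k) = (-k^2 + k − 2) + (-2k) = -k^2 − k − 2,
and -(k+1)^2 + (k+1) − 2 = -k^2 − k − 2.
Hence T_n = -n^2 + n − 2 for every n ≥ 1, by induction.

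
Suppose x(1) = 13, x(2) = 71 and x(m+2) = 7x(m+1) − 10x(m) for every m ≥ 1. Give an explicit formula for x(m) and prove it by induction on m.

Claim: x(m) = 3·5^m − 2^m.

Base cases: x(1) = 13 and 3·5^1 − 2^1 = 13; x(2) = 71 and 3·5^2 − 2^2 = 71.
Assume x(j) = 3·5^j − 2^j for all 1 ≤ j ≤ r, where r ≥ 2.
Then x(r+1) = 7x(r) − 10x(r−1) = 7·(3·5^r − 2^r) − 10·(3·5^{r−1} − 2^{r−1}) = 3·(7·5 − 10)5^{r−1} − (7·2 − 10)2^{r−1} = 75·5^{r−1} − 4·2^{r−1} = 3·5^{r+1} − 2^{r+1}.
Hence x(m) = 3·5^m − 2^m for every m ≥ 1, by strong induction.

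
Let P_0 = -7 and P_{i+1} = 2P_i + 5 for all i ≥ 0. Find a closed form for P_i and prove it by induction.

Claim: P_i = -2^{i+1} − 5.

Base case: P_0 = -7, and -2^{0+1} − 5 = -2 − 5 = -7.
Assume P_j = -2^{j+1} − 5 for some j ≥ 0.
Then P_{j+1} = 2P_j + 5 = 2·(-2^{j+1} − 5) + 5 = -2^{j+2} − 10 + 5 = -2^{j+2} − 5.
Hence P_i = -2^{i+1} − 5 for every i ≥ 0, by induction.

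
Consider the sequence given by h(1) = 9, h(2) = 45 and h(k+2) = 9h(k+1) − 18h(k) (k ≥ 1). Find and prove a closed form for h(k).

Claim: h(k) = 6^k + 3^k.

Base cases: h(1) = 9 and 6^1 + 3^1 = 9; h(2) = 45 and 6^2 + 3^2 = 45.
Assume h(j) = 6^j + 3^j for all 1 ≤ j ≤ r, where r ≥ 2.
Then h(r+1) = 9h(r) − 18h(r−1) = 9·(6^r + 3^r) − 18·(6^{r−1} + 3^{r−1}) = (9·6 − 18)6^{r−1} + (9·3 − 18)3^{r−1} = 36·6^{r−1} + 9·3^{r−1} = 6^{r+1} + 3^{r+1}.
Hence h(k) = 6^k + 3^k for every k ≥ 1, by strong induction.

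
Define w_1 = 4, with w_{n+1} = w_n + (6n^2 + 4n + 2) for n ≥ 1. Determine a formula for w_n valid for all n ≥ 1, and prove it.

Claim: w_n = 2n^3 − n^2 + n + 2.

Base case: w_1 = 4, and 2·1^3 − 1^2 + 1 + 2 = 4.
Assume w_k = 2k^3 − k^2 + k + 2.
Then w_{k+1} = w_k + (6k^2 + 4k + 2) = (2k^3 − k^2 + k + 2) + (6k^2 + 4k + 2) = 2k^3 + 5k^2 + 5k + 4,
and 2·(k+1)^3 − (k+1)^2 + (k+1) + 2 = 2k^3 + 5k^2 + 5k + 4.
Hence w_n = 2n^3 − n^2 + n + 2 for every n ≥ 1, by induction.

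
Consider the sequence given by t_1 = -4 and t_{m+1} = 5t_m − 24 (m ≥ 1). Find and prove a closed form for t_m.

Claim: t_m = -2·5^m + 6.

Base case: t_1 = -4, and -2·5^1 + 6 = -10 + 6 = -4.
Assume t_j = -2·5^j + 6 for some j ≥ 1.
Then t_{j+1} = 5t_j − 24 = 5·(-2·5^j + 6) − 24 = -10·5^j + 30 − 24 = -2·5^{j+1} + 6.
So the formula holds for j+1, and by induction t_m = -2·5^m + 6 for all m ≥ 1.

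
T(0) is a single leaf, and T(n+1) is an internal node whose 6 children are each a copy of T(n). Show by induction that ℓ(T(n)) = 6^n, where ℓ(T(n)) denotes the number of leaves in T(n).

Base case: ℓ(T(0)) = 1, and 6^0 = 1.
Assume ℓ(T(m)) = 6^m.
Then ℓ(T(m+1)) = 6·ℓ(T(m)) = 6·6^m = 6^{m+1}.
This completes the inductive step, so ℓ(T(n)) = 6^n for all n ≥ 0.

ℓ(T(n)) = 6^n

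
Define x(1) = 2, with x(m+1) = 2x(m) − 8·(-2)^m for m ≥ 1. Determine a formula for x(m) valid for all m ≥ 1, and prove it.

Claim: x(m) = 3·2^m + 2·(-2)^m.

Base case: x(1) = 2, and 3·2^1 + 2·(-2)^1 = 6 − 4 = 2.
Assume x(j) = 3·2^j + 2·(-2)^j for some j ≥ 1.
Then x(j+1) = 2x(j) − 8·(-2)^j = 2·(3·2^j + 2·(-2)^j) − 8·(-2)^j = 3·2^{j+1} + 4·(-2)^j − 8·(-2)^j = 3·2^{j+1} − 4·(-2)^j = 3·2^{j+1} + 2·(-2)^{j+1}.
So the formula holds for j+1, and by induction x(m) = 3·2^m + 2·(-2)^m for all m ≥ 1.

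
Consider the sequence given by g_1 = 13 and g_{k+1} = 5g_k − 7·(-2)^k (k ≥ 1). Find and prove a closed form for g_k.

Claim: g_k = 3·5^k + (-2)^k.

Base case: g_1 = 13, and 3·5^1 + (-2)^1 = 15 − 2 = 13.
Assume g_j = 3·5^j + (-2)^j for some j ≥ 1.
Then g_{j+1} = 5g_j − 7·(-2)^j = 5·(3·5^j + (-2)^j) − 7·(-2)^j = 3·5^{j+1} + 5·(-2)^j − 7·(-2)^j = 3·5^{j+1} − 2·(-2)^j = 3·5^{j+1} + (-2)^{j+1}.
So the formula holds for j+1, and by induction g_k = 3·5^k + (-2)^k for all k ≥ 1.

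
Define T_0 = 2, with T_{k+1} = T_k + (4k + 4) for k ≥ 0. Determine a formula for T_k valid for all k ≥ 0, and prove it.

Claim: T_k = 2k^2 + 2k + 2.

Base case: T_0 = 2, and 2·0^2 + 2·0 + 2 = 2.
Assume T_r = 2r^2 + 2r + 2.
Then T_{r+1} = T_r + (4r + 4) = (2r^2 + 2r + 2) + (4r + 4) = 2r^2 + 6r + 6,
and 2·(r+1)^2 + 2·(r+1) + 2 = 2r^2 + 6r + 6.
Hence T_k = 2k^2 + 2k + 2 for every k ≥ 0, by induction.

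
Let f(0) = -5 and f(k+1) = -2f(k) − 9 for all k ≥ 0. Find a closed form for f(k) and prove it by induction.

Claim: f(k) = -2·(-2)^k − 3.

Base case: f(0) = -5, and -2·(-2)^0 − 3 = -2 − 3 = -5.
Assume f(r) = -2·(-2)^r − 3 for some r ≥ 0.
Then f(r+1) = -2f(r) − 9 = -2·(-2·(-2)^r − 3) − 9 = 4·(-2)^r + 6 − 9 = -2·(-2)^{r+1} − 3.
By induction, f(k) = -2·(-2)^k − 3 for all k ≥ 0.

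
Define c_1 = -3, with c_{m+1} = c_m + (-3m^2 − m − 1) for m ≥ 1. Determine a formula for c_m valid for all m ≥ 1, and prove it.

Claim: c_m = -m^3 + m^2 − m − 2.

Base case: c_1 = -3, and -1^3 + 1^2 − 1 − 2 = -3.
Assume c_r = -r^3 + r^2 − r − 2.
Then c_{r+1} = c_r + (-3r^2 − r − 1) = (-r^3 + r^2 − r − 2) + (-3r^2 − r − 1) = -r^3 − 2r^2 − 2r − 3,
and -(r+1)^3 + (r+1)^2 − (r+1) − 2 = -r^3 − 2r^2 − 2r − 3.
By induction, c_m = -m^3 + m^2 − m − 2 for all m ≥ 1.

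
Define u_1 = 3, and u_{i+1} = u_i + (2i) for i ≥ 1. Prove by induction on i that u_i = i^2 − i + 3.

Base case: u_1 = 3, and 1^2 − 1 + 3 = 3.
Assume u_j = j^2 − j + 3.
Then u_{j+1} = u_j + (2j) = (j^2 − j + 3) + (2j) = j^2 + j + 3,
and (j+1)^2 − (j+1) + 3 = j^2 + j + 3.
Hence u_i = i^2 − i + 3 for every i ≥ 1, by induction.

u_i = i^2 − i + 3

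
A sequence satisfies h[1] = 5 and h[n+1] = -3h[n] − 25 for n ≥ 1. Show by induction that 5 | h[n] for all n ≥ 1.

Base case: h[1] = 5 = 5·1, so 5 | h[1].
Assume 5 | h[r], so h[r] = 5t for some integer t.
Then h[r+1] = -3h[r] − 25 = -3·(5t) − 25 = 5(-3t − 5), so 5 | h[r+1].
This completes the inductive step, so 5 | h[n] for all n ≥ 1.

5 | h[n]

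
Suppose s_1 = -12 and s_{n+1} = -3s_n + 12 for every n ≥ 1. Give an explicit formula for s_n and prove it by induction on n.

Claim: s_n = 5·(-3)^n + 3.

Base case: s_1 = -12, and 5·(-3)^1 + 3 = -15 + 3 = -12.
Assume s_j = 5·(-3)^j + 3 for some j ≥ 1.
Then s_{j+1} = -3s_j + 12 = -3·(5·(-3)^j + 3) + 12 = -15·(-3)^j − 9 + 12 = 5·(-3)^{j+1} + 3.
This completes the inductive step, so s_n = 5·(-3)^n + 3 for all n ≥ 1.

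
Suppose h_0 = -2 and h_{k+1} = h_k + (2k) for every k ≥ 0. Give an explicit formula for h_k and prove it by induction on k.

Claim: h_k = k^2 − k − 2.

Base case: h_0 = -2, and 0^2 − 0 − 2 = -2.
Assume h_r = r^2 − r − 2.
Then h_{r+1} = h_r + (2r) = (r^2 − r − 2) + (2r) = r^2 + r − 2,
and (r+1)^2 − (r+1) − 2 = r^2 + r − 2.
By induction, h_k = k^2 − k − 2 for all k ≥ 0.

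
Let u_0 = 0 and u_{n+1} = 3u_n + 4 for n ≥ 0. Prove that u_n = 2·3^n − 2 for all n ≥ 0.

Base case: u_0 = 0, and 2·3^0 − 2 = 2 − 2 = 0.
Assume u_k = 2·3^k − 2 for some k ≥ 0.
Then u_{k+1} = 3u_k + 4 = 3·(2·3^k − 2) + 4 = 6·3^k − 6 + 4 = 2·3^{k+1} − 2.
Hence u_n = 2·3^n − 2 for every n ≥ 0, by induction.

u_n = 2·3^n − 2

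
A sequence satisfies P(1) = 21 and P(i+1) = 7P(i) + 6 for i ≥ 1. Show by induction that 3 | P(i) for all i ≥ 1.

Base case: P(1) = 21 = 3·7, so 3 | P(1).
Assume 3 | P(k), so P(k) = 3t for some integer t.
Then P(k+1) = 7P(k) + 6 = 7·(3t) + 6 = 3(7t + 2), so 3 | P(k+1).
Hence 3 | P(i) for every i ≥ 1, by induction.

3 | P(i)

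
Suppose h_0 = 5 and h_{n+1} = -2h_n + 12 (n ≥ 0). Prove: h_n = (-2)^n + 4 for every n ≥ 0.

Base case: h_0 = 5, and (-2)^0 + 4 = 1 + 4 = 5.
Assume h_k = (-2)^k + 4 for some k ≥ 0.
Then h_{k+1} = -2h_k + 12 = -2·((-2)^k + 4) + 12 = -2·(-2)^k − 8 + 12 = (-2)^{k+1} + 4.
So the formula holds for k+1, and by induction h_n = (-2)^n + 4 for all n ≥ 0.

h_n = (-2)^n + 4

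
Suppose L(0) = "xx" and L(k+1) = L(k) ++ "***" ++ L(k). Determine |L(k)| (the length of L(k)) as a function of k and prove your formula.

Claim: |L(k)| = 5·2^k − 3.

Base case: |L(0)| = 2, and 5·2^0 − 3 = 2.
Assume |L(m)| = 5·2^m − 3.
Then |L(m+1)| = |L(m)| + 3 + |L(m)| = 2|L(m)| + 3 = 2(5·2^m − 3) + 3 = 5·2^{m+1} − 6 + 3 = 5·2^{m+1} − 3.
So the formula holds for m+1, and by induction |L(k)| = 5·2^k − 3 for all k ≥ 0.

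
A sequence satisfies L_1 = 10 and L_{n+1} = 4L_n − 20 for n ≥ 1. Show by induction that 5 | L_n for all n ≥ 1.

Base case: L_1 = 10 = 5·2, so 5 | L_1.
Assume 5 | L_j, so L_j = 5t for some integer t.
Then L_{j+1} = 4L_j − 20 = 4·(5t) − 20 = 5(4t − 4), so 5 | L_{j+1}.
Hence 5 | L_n for every n ≥ 1, by induction.

5 | L_n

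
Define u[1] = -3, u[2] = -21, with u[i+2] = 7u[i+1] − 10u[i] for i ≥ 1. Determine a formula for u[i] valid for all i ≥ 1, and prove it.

Claim: u[i] = -5^i + 2^i.

Base cases: u[1] = -3 and -5^1 + 2^1 = -3; u[2] = -21 and -5^2 + 2^2 = -21.
Assume u[j] = -5^j + 2^j for all 1 ≤ j ≤ k, where k ≥ 2.
Then u[k+1] = 7u[k] − 10u[k−1] = 7·(-5^k + 2^k) − 10·(-5^{k−1} + 2^{k−1}) = -(7·5 − 10)5^{k−1} + (7·2 − 10)2^{k−1} = -25·5^{k−1} + 4·2^{k−1} = -5^{k+1} + 2^{k+1}.
By strong induction, u[i] = -5^i + 2^i for all i ≥ 1.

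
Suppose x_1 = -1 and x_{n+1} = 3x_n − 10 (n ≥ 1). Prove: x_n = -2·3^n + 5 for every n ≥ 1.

Base case: x_1 = -1, and -2·3^1 + 5 = -6 + 5 = -1.
Assume x_j = -2·3^j + 5 for some j ≥ 1.
Then x_{j+1} = 3x_j − 10 = 3·(-2·3^j + 5) − 10 = -6·3^j + 15 − 10 = -2·3^{j+1} + 5.
So the formula holds for j+1, and by induction x_n = -2·3^n + 5 for all n ≥ 1.

x_n = -2·3^n + 5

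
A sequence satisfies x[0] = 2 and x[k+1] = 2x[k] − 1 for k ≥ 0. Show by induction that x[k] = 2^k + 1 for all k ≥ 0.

Base case: x[0] = 2, and 2^0 + 1 = 1 + 1 = 2.
Assume x[m] = 2^m + 1 for some m ≥ 0.
Then x[m+1] = 2x[m] − 1 = 2·(2^m + 1) − 1 = 2^{m+1} + 2 − 1 = 2^{m+1} + 1.
Hence x[k] = 2^k + 1 for every k ≥ 0, by induction.

x[k] = 2^k + 1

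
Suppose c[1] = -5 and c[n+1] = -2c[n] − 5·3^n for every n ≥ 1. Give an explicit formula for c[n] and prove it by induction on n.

Claim: c[n] = (-2)^n − 3^n.

Base case: c[1] = -5, and (-2)^1 − 3^1 = -2 − 3 = -5.
Assume c[k] = (-2)^k − 3^k for some k ≥ 1.
Then c[k+1] = -2c[k] − 5·3^k = -2·((-2)^k − 3^k) − 5·3^k = (-2)^{k+1} + 2·3^k − 5·3^k = (-2)^{k+1} − 3·3^k = (-2)^{k+1} − 3^{k+1}.
By induction, c[n] = (-2)^n − 3^n for all n ≥ 1.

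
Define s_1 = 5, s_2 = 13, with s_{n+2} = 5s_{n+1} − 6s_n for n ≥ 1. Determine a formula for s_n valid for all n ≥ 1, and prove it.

Claim: s_n = 3^n + 2^n.

Base cases: s_1 = 5 and 3^1 + 2^1 = 5; s_2 = 13 and 3^2 + 2^2 = 13.
Assume s_j = 3^j + 2^j for all 1 ≤ j ≤ k, where k ≥ 2.
Then s_{k+1} = 5s_k − 6s_{k−1} = 5·(3^k + 2^k) − 6·(3^{k−1} + 2^{k−1}) = (5·3 − 6)3^{k−1} + (5·2 − 6)2^{k−1} = 9·3^{k−1} + 4·2^{k−1} = 3^{k+1} + 2^{k+1}.
So the formula holds for k+1, and by strong induction s_n = 3^n + 2^n for all n ≥ 1.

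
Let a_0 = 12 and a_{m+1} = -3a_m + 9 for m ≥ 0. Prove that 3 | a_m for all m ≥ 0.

Base case: a_0 = 12 = 3·4, so 3 | a_0.
Assume 3 | a_j, so a_j = 3t for some integer t.
Then a_{j+1} = -3a_j + 9 = -3·(3t) + 9 = 3(-3t + 3), so 3 | a_{j+1}.
So the property holds for j+1, and by induction 3 | a_m for all m ≥ 0.

3 | a_m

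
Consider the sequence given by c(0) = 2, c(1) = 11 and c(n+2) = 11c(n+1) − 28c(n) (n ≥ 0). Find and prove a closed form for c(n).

Claim: c(n) = 7^n + 4^n.

Base cases: c(0) = 2 and 7^0 + 4^0 = 2; c(1) = 11 and 7^1 + 4^1 = 11.
Assume c(j) = 7^j + 4^j for all 0 ≤ j ≤ k, where k ≥ 1.
Then c(k+1) = 11c(k) − 28c(k−1) = 11·(7^k + 4^k) − 28·(7^{k−1} + 4^{k−1}) = (11·7 − 28)7^{k−1} + (11·4 − 28)4^{k−1} = 49·7^{k−1} + 16·4^{k−1} = 7^{k+1} + 4^{k+1}.
Hence c(n) = 7^n + 4^n for every n ≥ 0, by strong induction.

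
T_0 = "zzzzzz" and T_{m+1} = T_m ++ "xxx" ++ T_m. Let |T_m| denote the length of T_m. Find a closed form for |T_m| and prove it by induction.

Claim: |T_m| = 9·2^m − 3.

Base case: |T_0| = 6, and 9·2^0 − 3 = 6.
Assume |T_j| = 9·2^j − 3.
Then |T_{j+1}| = |T_j| + 3 + |T_j| = 2|T_j| + 3 = 2(9·2^j − 3) + 3 = 9·2^{j+1} − 6 + 3 = 9·2^{j+1} − 3.
This completes the inductive step, so |T_m| = 9·2^m − 3 for all m ≥ 0.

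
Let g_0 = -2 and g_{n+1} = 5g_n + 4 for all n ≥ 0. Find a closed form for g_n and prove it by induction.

Claim: g_n = -5^n − 1.

Base case: g_0 = -2, and -5^0 − 1 = -1 − 1 = -2.
Assume g_j = -5^j − 1 for some j ≥ 0.
Then g_{j+1} = 5g_j + 4 = 5·(-5^j − 1) + 4 = -5^{j+1} − 5 + 4 = -5^{j+1} − 1.
By induction, g_n = -5^n − 1 for all n ≥ 0.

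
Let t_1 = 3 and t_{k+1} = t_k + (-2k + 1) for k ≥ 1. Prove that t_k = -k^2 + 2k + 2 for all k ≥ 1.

Base case: t_1 = 3, and -1^2 + 2·1 + 2 = 3.
Assume t_r = -r^2 + 2r + 2.
Then t_{r+1} = t_r + (-2r + 1) = (-r^2 + 2r + 2) + (-2r + 1) = -r^2 + 3,
and -(r+1)^2 + 2·(r+1) + 2 = -r^2 + 3.
This completes the inductive step, so t_k = -k^2 + 2k + 2 for all k ≥ 1.

t_k = -k^2 + 2k + 2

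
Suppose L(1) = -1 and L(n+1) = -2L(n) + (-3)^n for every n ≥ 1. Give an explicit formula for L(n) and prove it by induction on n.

Claim: L(n) = 2·(-2)^n − (-3)^n.

Base case: L(1) = -1, and 2·(-2)^1 − (-3)^1 = -4 + 3 = -1.
Assume L(r) = 2·(-2)^r − (-3)^r for some r ≥ 1.
Then L(r+1) = -2L(r) + (-3)^r = -2·(2·(-2)^r − (-3)^r) + (-3)^r = 2·(-2)^{r+1} + 2·(-3)^r + (-3)^r = 2·(-2)^{r+1} + 3·(-3)^r = 2·(-2)^{r+1} − (-3)^{r+1}.
Hence L(n) = 2·(-2)^n − (-3)^n for every n ≥ 1, by induction.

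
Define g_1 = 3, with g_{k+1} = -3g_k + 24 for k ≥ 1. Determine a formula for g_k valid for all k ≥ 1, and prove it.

Claim: g_k = (-3)^k + 6.

Base case: g_1 = 3, and (-3)^1 + 6 = -3 + 6 = 3.
Assume g_j = (-3)^j + 6 for some j ≥ 1.
Then g_{j+1} = -3g_j + 24 = -3·((-3)^j + 6) + 24 = -3·(-3)^j − 18 + 24 = (-3)^{j+1} + 6.
So the formula holds for j+1, and by induction g_k = (-3)^k + 6 for all k ≥ 1.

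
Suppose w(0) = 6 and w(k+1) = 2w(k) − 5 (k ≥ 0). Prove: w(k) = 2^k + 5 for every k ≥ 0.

Base case: w(0) = 6, and 2^0 + 5 = 1 + 5 = 6.
Assume w(j) = 2^j + 5 for some j ≥ 0.
Then w(j+1) = 2w(j) − 5 = 2·(2^j + 5) − 5 = 2^{j+1} + 10 − 5 = 2^{j+1} + 5.
So the formula holds for j+1, and by induction w(k) = 2^k + 5 for all k ≥ 0.

w(k) = 2^k + 5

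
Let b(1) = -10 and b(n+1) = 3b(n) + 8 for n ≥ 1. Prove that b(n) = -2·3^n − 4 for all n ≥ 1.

Base case: b(1) = -10, and -2·3^1 − 4 = -6 − 4 = -10.
Assume b(j) = -2·3^j − 4 for some j ≥ 1.
Then b(j+1) = 3b(j) + 8 = 3·(-2·3^j − 4) + 8 = -6·3^j − 12 + 8 = -2·3^{j+1} − 4.
Hence b(n) = -2·3^n − 4 for every n ≥ 1, by induction.

b(n) = -2·3^n − 4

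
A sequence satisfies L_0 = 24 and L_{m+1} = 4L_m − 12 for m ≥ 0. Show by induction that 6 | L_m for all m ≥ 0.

Base case: L_0 = 24 = 6·4, so 6 | L_0.
Assume 6 | L_r, so L_r = 6t for some integer t.
Then L_{r+1} = 4L_r − 12 = 4·(6t) − 12 = 6(4t − 2), so 6 | L_{r+1}.
By induction, 6 | L_m for all m ≥ 0.

6 | L_m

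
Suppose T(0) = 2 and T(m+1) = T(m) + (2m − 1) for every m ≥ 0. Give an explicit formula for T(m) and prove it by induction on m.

Claim: T(m) = m^2 − 2m + 2.

Base case: T(0) = 2, and 0^2 − 2·0 + 2 = 2.
Assume T(r) = r^2 − 2r + 2.
Then T(r+1) = T(r) + (2r − 1) = (r^2 − 2r + 2) + (2r − 1) = r^2 + 1,
and (r+1)^2 − 2·(r+1) + 2 = r^2 + 1.
By induction, T(m) = m^2 − 2m + 2 for all m ≥ 0.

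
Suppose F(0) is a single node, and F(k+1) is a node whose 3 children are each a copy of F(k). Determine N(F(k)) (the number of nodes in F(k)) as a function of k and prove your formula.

Claim: N(F(k)) = (3^{k+1} − 1)/2.

Base case: N(F(0)) = 1, and (3^{0+1} − 1)/2 = 1.
Assume N(F(m)) = (3^{m+1} − 1)/2.
Then N(F(m+1)) = 1 + 3N(F(m)) = 1 + 3·(3^{m+1} − 1)/2 = 1 + (3^{m+2} − 3)/2 = (2 + 3^{m+2} − 3)/2 = (3^{m+2} − 1)/2.
By induction, N(F(k)) = (3^{k+1} − 1)/2 for all k ≥ 0.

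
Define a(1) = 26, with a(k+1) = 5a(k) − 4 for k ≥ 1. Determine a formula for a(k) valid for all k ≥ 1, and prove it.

Claim: a(k) = 5^{k+1} + 1.

Base case: a(1) = 26, and 5^{1+1} + 1 = 25 + 1 = 26.
Assume a(r) = 5^{r+1} + 1 for some r ≥ 1.
Then a(r+1) = 5a(r) − 4 = 5·(5^{r+1} + 1) − 4 = 5^{r+2} + 5 − 4 = 5^{r+2} + 1.
So the formula holds for r+1, and by induction a(k) = 5^{k+1} + 1 for all k ≥ 1.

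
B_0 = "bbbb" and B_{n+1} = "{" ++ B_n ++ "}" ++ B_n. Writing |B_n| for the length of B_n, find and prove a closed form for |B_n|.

Claim: |B_n| = 6·2^n − 2.

Base case: |B_0| = 4, and 6·2^0 − 2 = 4.
Assume |B_r| = 6·2^r − 2.
Then |B_{r+1}| = 1 + |B_r| + 1 + |B_r| = 2|B_r| + 2 = 2(6·2^r − 2) + 2 = 6·2^{r+1} − 4 + 2 = 6·2^{r+1} − 2.
This completes the inductive step, so |B_n| = 6·2^n − 2 for all n ≥ 0.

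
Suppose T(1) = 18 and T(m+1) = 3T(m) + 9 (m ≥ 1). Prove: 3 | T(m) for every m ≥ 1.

Base case: T(1) = 18 = 3·6, so 3 | T(1).
Assume 3 | T(r), so T(r) = 3t for some integer t.
Then T(r+1) = 3T(r) + 9 = 3·(3t) + 9 = 3(3t + 3), so 3 | T(r+1).
This completes the inductive step, so 3 | T(m) for all m ≥ 1.

3 | T(m)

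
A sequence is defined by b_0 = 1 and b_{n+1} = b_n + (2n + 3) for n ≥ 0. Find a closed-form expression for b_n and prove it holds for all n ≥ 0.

Claim: b_n = n^2 + 2n + 1.

Base case: b_0 = 1, and 0^2 + 2·0 + 1 = 1.
Assume b_m = m^2 + 2m + 1.
Then b_{m+1} = b_m + (2m + 3) = (m^2 + 2m + 1) + (2m + 3) = m^2 + 4m + 4,
and (m+1)^2 + 2·(m+1) + 1 = m^2 + 4m + 4.
By induction, b_n = n^2 + 2n + 1 for all n ≥ 0.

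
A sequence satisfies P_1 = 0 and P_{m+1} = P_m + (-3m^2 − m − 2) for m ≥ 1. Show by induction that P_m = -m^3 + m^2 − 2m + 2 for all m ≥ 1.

Base case: P_1 = 0, and -1^3 + 1^2 − 2·1 + 2 = 0.
Assume P_j = -j^3 + j^2 − 2j + 2.
Then P_{j+1} = P_j + (-3j^2 − j − 2) = (-j^3 + j^2 − 2j + 2) + (-3j^2 − j − 2) = -j^3 − 2j^2 − 3j,
and -(j+1)^3 + (j+1)^2 − 2·(j+1) + 2 = -j^3 − 2j^2 − 3j.
Hence P_m = -m^3 + m^2 − 2m + 2 for every m ≥ 1, by induction.

P_m = -m^3 + m^2 − 2m + 2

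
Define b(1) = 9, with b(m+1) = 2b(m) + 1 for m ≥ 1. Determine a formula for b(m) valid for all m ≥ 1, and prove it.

Claim: b(m) = 5·2^m − 1.

Base case: b(1) = 9, and 5·2^1 − 1 = 10 − 1 = 9.
Assume b(k) = 5·2^k − 1 for some k ≥ 1.
Then b(k+1) = 2b(k) + 1 = 2·(5·2^k − 1) + 1 = 10·2^k − 2 + 1 = 5·2^{k+1} − 1.
By induction, b(m) = 5·2^m − 1 for all m ≥ 1.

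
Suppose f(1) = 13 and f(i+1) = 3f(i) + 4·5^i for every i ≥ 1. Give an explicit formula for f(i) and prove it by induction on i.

Claim: f(i) = 3^i + 2·5^i.

Base case: f(1) = 13, and 3^1 + 2·5^1 = 3 + 10 = 13.
Assume f(m) = 3^m + 2·5^m for some m ≥ 1.
Then f(m+1) = 3f(m) + 4·5^m = 3·(3^m + 2·5^m) + 4·5^m = 3^{m+1} + 6·5^m + 4·5^m = 3^{m+1} + 10·5^m = 3^{m+1} + 2·5^{m+1}.
This completes the inductive step, so f(i) = 3^i + 2·5^i for all i ≥ 1.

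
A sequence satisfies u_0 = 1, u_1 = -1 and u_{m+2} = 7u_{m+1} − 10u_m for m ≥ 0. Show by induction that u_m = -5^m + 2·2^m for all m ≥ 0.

Base cases: u_0 = 1 and -5^0 + 2·2^0 = 1; u_1 = -1 and -5^1 + 2·2^1 = -1.
Assume u_j = -5^j + 2·2^j for all 0 ≤ j ≤ r, where r ≥ 1.
Then u_{r+1} = 7u_r − 10u_{r−1} = 7·(-5^r + 2·2^r) − 10·(-5^{r−1} + 2·2^{r−1}) = -(7·5 − 10)5^{r−1} + 2·(7·2 − 10)2^{r−1} = -25·5^{r−1} + 8·2^{r−1} = -5^{r+1} + 2·2^{r+1}.
This completes the inductive step, so u_m = -5^m + 2·2^m for all m ≥ 0.

u_m = -5^m + 2·2^m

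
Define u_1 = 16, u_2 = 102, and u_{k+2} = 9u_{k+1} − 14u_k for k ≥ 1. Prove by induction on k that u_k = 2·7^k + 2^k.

Base cases: u_1 = 16 and 2·7^1 + 2^1 = 16; u_2 = 102 and 2·7^2 + 2^2 = 102.
Assume u_j = 2·7^j + 2^j for all 1 ≤ j ≤ m, where m ≥ 2.
Then u_{m+1} = 9u_m − 14u_{m−1} = 9·(2·7^m + 2^m) − 14·(2·7^{m−1} + 2^{m−1}) = 2·(9·7 − 14)7^{m−1} + (9·2 − 14)2^{m−1} = 98·7^{m−1} + 4·2^{m−1} = 2·7^{m+1} + 2^{m+1}.
This completes the inductive step, so u_k = 2·7^k + 2^k for all k ≥ 1.

u_k = 2·7^k + 2^k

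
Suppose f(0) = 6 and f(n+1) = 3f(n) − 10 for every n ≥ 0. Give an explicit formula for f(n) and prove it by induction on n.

Claim: f(n) = 3^n + 5.

Base case: f(0) = 6, and 3^0 + 5 = 1 + 5 = 6.
Assume f(k) = 3^k + 5 for some k ≥ 0.
Then f(k+1) = 3f(k) − 10 = 3·(3^k + 5) − 10 = 3^{k+1} + 15 − 10 = 3^{k+1} + 5.
So the formula holds for k+1, and by induction f(n) = 3^n + 5 for all n ≥ 0.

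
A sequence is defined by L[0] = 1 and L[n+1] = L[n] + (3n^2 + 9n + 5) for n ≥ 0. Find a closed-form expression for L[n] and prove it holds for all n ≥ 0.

Claim: L[n] = n^3 + 3n^2 + n + 1.

Base case: L[0] = 1, and 0^3 + 3·0^2 + 0 + 1 = 1.
Assume L[j] = j^3 + 3j^2 + j + 1.
Then L[j+1] = L[j] + (3j^2 + 9j + 5) = (j^3 + 3j^2 + j + 1) + (3j^2 + 9j + 5) = j^3 + 6j^2 + 10j + 6,
and (j+1)^3 + 3·(j+1)^2 + (j+1) + 1 = j^3 + 6j^2 + 10j + 6.
This completes the inductive step, so L[n] = n^3 + 3n^2 + n + 1 for all n ≥ 0.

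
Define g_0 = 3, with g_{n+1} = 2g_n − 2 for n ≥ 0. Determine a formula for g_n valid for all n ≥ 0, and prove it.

Claim: g_n = 2^n + 2.

Base case: g_0 = 3, and 2^0 + 2 = 1 + 2 = 3.
Assume g_m = 2^m + 2 for some m ≥ 0.
Then g_{m+1} = 2g_m − 2 = 2·(2^m + 2) − 2 = 2^{m+1} + 4 − 2 = 2^{m+1} + 2.
So the formula holds for m+1, and by induction g_n = 2^n + 2 for all n ≥ 0.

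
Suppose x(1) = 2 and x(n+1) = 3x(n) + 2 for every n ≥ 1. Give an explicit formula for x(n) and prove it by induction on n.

Claim: x(n) = 3^n − 1.

Base case: x(1) = 2, and 3^1 − 1 = 3 − 1 = 2.
Assume x(r) = 3^r − 1 for some r ≥ 1.
Then x(r+1) = 3x(r) + 2 = 3·(3^r − 1) + 2 = 3^{r+1} − 3 + 2 = 3^{r+1} − 1.
Hence x(n) = 3^n − 1 for every n ≥ 1, by induction.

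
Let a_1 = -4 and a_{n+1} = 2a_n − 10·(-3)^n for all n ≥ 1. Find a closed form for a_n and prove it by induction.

Claim: a_n = 2^n + 2·(-3)^n.

Base case: a_1 = -4, and 2^1 + 2·(-3)^1 = 2 − 6 = -4.
Assume a_r = 2^r + 2·(-3)^r for some r ≥ 1.
Then a_{r+1} = 2a_r − 10·(-3)^r = 2·(2^r + 2·(-3)^r) − 10·(-3)^r = 2^{r+1} + 4·(-3)^r − 10·(-3)^r = 2^{r+1} − 6·(-3)^r = 2^{r+1} + 2·(-3)^{r+1}.
By induction, a_n = 2^n + 2·(-3)^n for all n ≥ 1.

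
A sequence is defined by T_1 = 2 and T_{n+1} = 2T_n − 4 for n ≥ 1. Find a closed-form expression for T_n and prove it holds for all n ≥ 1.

Claim: T_n = -2^n + 4.

Base case: T_1 = 2, and -2^1 + 4 = -2 + 4 = 2.
Assume T_m = -2^m + 4 for some m ≥ 1.
Then T_{m+1} = 2T_m − 4 = 2·(-2^m + 4) − 4 = -2^{m+1} + 8 − 4 = -2^{m+1} + 4.
So the formula holds for m+1, and by induction T_n = -2^n + 4 for all n ≥ 1.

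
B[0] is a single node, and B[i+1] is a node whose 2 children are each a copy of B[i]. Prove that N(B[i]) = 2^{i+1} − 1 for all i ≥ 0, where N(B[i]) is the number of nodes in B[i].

Base case: N(B[0]) = 1, and 2^{0+1} − 1 = 1.
Assume N(B[j]) = 2^{j+1} − 1.
Then N(B[j+1]) = 1 + 2N(B[j]) = 1 + 2(2^{j+1} − 1) = 2^{j+2} − 2 + 1 = 2^{j+2} − 1.
By induction, N(B[i]) = 2^{i+1} − 1 for all i ≥ 0.

N(B[i]) = 2^{i+1} − 1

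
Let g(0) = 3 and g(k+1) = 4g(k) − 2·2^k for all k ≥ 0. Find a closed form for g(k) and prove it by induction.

Claim: g(k) = 2·4^k + 2^k.

Base case: g(0) = 3, and 2·4^0 + 2^0 = 2 + 1 = 3.
Assume g(j) = 2·4^j + 2^j for some j ≥ 0.
Then g(j+1) = 4g(j) − 2·2^j = 4·(2·4^j + 2^j) − 2·2^j = 2·4^{j+1} + 4·2^j − 2·2^j = 2·4^{j+1} + 2·2^j = 2·4^{j+1} + 2^{j+1}.
Hence g(k) = 2·4^k + 2^k for every k ≥ 0, by induction.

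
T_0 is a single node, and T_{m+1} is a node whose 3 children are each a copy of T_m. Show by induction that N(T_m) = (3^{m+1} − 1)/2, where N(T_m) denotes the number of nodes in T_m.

Base case: N(T_0) = 1, and (3^{0+1} − 1)/2 = 1.
Assume N(T_j) = (3^{j+1} − 1)/2.
Then N(T_{j+1}) = 1 + 3N(T_j) = 1 + 3·(3^{j+1} − 1)/2 = 1 + (3^{j+2} − 3)/2 = (2 + 3^{j+2} − 3)/2 = (3^{j+2} − 1)/2.
So the formula holds for j+1, and by induction N(T_m) = (3^{m+1} − 1)/2 for all m ≥ 0.

N(T_m) = (3^{m+1} − 1)/2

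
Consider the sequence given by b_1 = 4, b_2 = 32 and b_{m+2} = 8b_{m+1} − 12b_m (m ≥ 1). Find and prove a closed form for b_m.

Claim: b_m = 6^m − 2^m.

Base cases: b_1 = 4 and 6^1 − 2^1 = 4; b_2 = 32 and 6^2 − 2^2 = 32.
Assume b_i = 6^i − 2^i for all 1 ≤ i ≤ j, where j ≥ 2.
Then b_{j+1} = 8b_j − 12b_{j−1} = 8·(6^j − 2^j) − 12·(6^{j−1} − 2^{j−1}) = (8·6 − 12)6^{j−1} − (8·2 − 12)2^{j−1} = 36·6^{j−1} − 4·2^{j−1} = 6^{j+1} − 2^{j+1}.
This completes the inductive step, so b_m = 6^m − 2^m for all m ≥ 1.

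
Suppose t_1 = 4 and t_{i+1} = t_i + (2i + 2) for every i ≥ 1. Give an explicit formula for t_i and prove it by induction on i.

Claim: t_i = i^2 + i + 2.

Base case: t_1 = 4, and 1^2 + 1 + 2 = 4.
Assume t_k = k^2 + k + 2.
Then t_{k+1} = t_k + (2k + 2) = (k^2 + k + 2) + (2k + 2) = k^2 + 3k + 4,
and (k+1)^2 + (k+1) + 2 = k^2 + 3k + 4.
This completes the inductive step, so t_i = i^2 + i + 2 for all i ≥ 1.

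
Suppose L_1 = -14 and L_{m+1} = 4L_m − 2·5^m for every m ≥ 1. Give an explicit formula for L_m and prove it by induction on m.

Claim: L_m = -4^m − 2·5^m.

Base case: L_1 = -14, and -4^1 − 2·5^1 = -4 − 10 = -14.
Assume L_j = -4^j − 2·5^j for some j ≥ 1.
Then L_{j+1} = 4L_j − 2·5^j = 4·(-4^j − 2·5^j) − 2·5^j = -4^{j+1} − 8·5^j − 2·5^j = -4^{j+1} − 10·5^j = -4^{j+1} − 2·5^{j+1}.
Hence L_m = -4^m − 2·5^m for every m ≥ 1, by induction.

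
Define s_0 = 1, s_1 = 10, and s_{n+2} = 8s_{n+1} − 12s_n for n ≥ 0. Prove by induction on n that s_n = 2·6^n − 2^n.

Base cases: s_0 = 1 and 2·6^0 − 2^0 = 1; s_1 = 10 and 2·6^1 − 2^1 = 10.
Assume s_j = 2·6^j − 2^j for all 0 ≤ j ≤ k, where k ≥ 1.
Then s_{k+1} = 8s_k − 12s_{k−1} = 8·(2·6^k − 2^k) − 12·(2·6^{k−1} − 2^{k−1}) = 2·(8·6 − 12)6^{k−1} − (8·2 − 12)2^{k−1} = 72·6^{k−1} − 4·2^{k−1} = 2·6^{k+1} − 2^{k+1}.
Hence s_n = 2·6^n − 2^n for every n ≥ 0, by strong induction.

s_n = 2·6^n − 2^n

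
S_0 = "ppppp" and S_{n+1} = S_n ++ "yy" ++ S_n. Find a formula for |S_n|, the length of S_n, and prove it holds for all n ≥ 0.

Claim: |S_n| = 7·2^n − 2.

Base case: |S_0| = 5, and 7·2^0 − 2 = 5.
Assume |S_j| = 7·2^j − 2.
Then |S_{j+1}| = |S_j| + 2 + |S_j| = 2|S_j| + 2 = 2(7·2^j − 2) + 2 = 7·2^{j+1} − 4 + 2 = 7·2^{j+1} − 2.
So the formula holds for j+1, and by induction |S_n| = 7·2^n − 2 for all n ≥ 0.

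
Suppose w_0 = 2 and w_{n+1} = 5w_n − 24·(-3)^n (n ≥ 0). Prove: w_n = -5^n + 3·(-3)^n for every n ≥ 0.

Base case: w_0 = 2, and -5^0 + 3·(-3)^0 = -1 + 3 = 2.
Assume w_k = -5^k + 3·(-3)^k for some k ≥ 0.
Then w_{k+1} = 5w_k − 24·(-3)^k = 5·(-5^k + 3·(-3)^k) − 24·(-3)^k = -5^{k+1} + 15·(-3)^k − 24·(-3)^k = -5^{k+1} − 9·(-3)^k = -5^{k+1} + 3·(-3)^{k+1}.
So the formula holds for k+1, and by induction w_n = -5^n + 3·(-3)^n for all n ≥ 0.

w_n = -5^n + 3·(-3)^n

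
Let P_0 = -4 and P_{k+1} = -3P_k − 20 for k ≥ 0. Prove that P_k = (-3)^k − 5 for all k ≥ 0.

Base case: P_0 = -4, and (-3)^0 − 5 = 1 − 5 = -4.
Assume P_j = (-3)^j − 5 for some j ≥ 0.
Then P_{j+1} = -3P_j − 20 = -3·((-3)^j − 5) − 20 = -3·(-3)^j + 15 − 20 = (-3)^{j+1} − 5.
This completes the inductive step, so P_k = (-3)^k − 5 for all k ≥ 0.

P_k = (-3)^k − 5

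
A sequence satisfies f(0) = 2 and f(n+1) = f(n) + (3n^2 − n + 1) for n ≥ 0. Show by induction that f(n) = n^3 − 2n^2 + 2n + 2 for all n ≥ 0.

Base case: f(0) = 2, and 0^3 − 2·0^2 + 2·0 + 2 = 2.
Assume f(j) = j^3 − 2j^2 + 2j + 2.
Then f(j+1) = f(j) + (3j^2 − j + 1) = (j^3 − 2j^2 + 2j + 2) + (3j^2 − j + 1) = j^3 + j^2 + j + 3,
and (j+1)^3 − 2·(j+1)^2 + 2·(j+1) + 2 = j^3 + j^2 + j + 3.
By induction, f(n) = n^3 − 2n^2 + 2n + 2 for all n ≥ 0.

f(n) = n^3 − 2n^2 + 2n + 2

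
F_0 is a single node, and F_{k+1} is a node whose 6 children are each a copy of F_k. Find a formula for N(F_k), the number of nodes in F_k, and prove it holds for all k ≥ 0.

Claim: N(F_k) = (6^{k+1} − 1)/5.

Base case: N(F_0) = 1, and (6^{0+1} − 1)/5 = 1.
Assume N(F_r) = (6^{r+1} − 1)/5.
Then N(F_{r+1}) = 1 + 6N(F_r) = 1 + 6·(6^{r+1} − 1)/5 = 1 + (6^{r+2} − 6)/5 = (5 + 6^{r+2} − 6)/5 = (6^{r+2} − 1)/5.
Hence N(F_k) = (6^{k+1} − 1)/5 for every k ≥ 0, by induction.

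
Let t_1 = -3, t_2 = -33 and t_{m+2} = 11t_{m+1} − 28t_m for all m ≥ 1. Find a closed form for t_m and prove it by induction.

Claim: t_m = -7^m + 4^m.

Base cases: t_1 = -3 and -7^1 + 4^1 = -3; t_2 = -33 and -7^2 + 4^2 = -33.
Assume t_j = -7^j + 4^j for all 1 ≤ j ≤ k, where k ≥ 2.
Then t_{k+1} = 11t_k − 28t_{k−1} = 11·(-7^k + 4^k) − 28·(-7^{k−1} + 4^{k−1}) = -(11·7 − 28)7^{k−1} + (11·4 − 28)4^{k−1} = -49·7^{k−1} + 16·4^{k−1} = -7^{k+1} + 4^{k+1}.
Hence t_m = -7^m + 4^m for every m ≥ 1, by strong induction.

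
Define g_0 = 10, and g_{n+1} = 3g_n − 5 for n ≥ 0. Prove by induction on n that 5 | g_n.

Base case: g_0 = 10 = 5·2, so 5 | g_0.
Assume 5 | g_k, so g_k = 5t for some integer t.
Then g_{k+1} = 3g_k − 5 = 3·(5t) − 5 = 5(3t − 1), so 5 | g_{k+1}.
This completes the inductive step, so 5 | g_n for all n ≥ 0.

5 | g_n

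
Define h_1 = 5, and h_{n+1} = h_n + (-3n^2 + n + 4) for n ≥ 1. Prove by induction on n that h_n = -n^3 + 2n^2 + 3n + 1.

Base case: h_1 = 5, and -1^3 + 2·1^2 + 3·1 + 1 = 5.
Assume h_r = -r^3 + 2r^2 + 3r + 1.
Then h_{r+1} = h_r + (-3r^2 + r + 4) = (-r^3 + 2r^2 + 3r + 1) + (-3r^2 + r + 4) = -r^3 − r^2 + 4r + 5,
and -(r+1)^3 + 2·(r+1)^2 + 3·(r+1) + 1 = -r^3 − r^2 + 4r + 5.
By induction, h_n = -n^3 + 2n^2 + 3n + 1 for all n ≥ 1.

h_n = -n^3 + 2n^2 + 3n + 1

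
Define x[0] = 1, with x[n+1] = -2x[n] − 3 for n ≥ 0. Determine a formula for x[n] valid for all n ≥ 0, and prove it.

Claim: x[n] = 2·(-2)^n − 1.

Base case: x[0] = 1, and 2·(-2)^0 − 1 = 2 − 1 = 1.
Assume x[m] = 2·(-2)^m − 1 for some m ≥ 0.
Then x[m+1] = -2x[m] − 3 = -2·(2·(-2)^m − 1) − 3 = -4·(-2)^m + 2 − 3 = 2·(-2)^{m+1} − 1.
Hence x[n] = 2·(-2)^n − 1 for every n ≥ 0, by induction.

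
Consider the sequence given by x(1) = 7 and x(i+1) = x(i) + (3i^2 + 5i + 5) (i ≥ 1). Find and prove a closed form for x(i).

Claim: x(i) = i^3 + i^2 + 3i + 2.

Base case: x(1) = 7, and 1^3 + 1^2 + 3·1 + 2 = 7.
Assume x(r) = r^3 + r^2 + 3r + 2.
Then x(r+1) = x(r) + (3r^2 + 5r + 5) = (r^3 + r^2 + 3r + 2) + (3r^2 + 5r + 5) = r^3 + 4r^2 + 8r + 7,
and (r+1)^3 + (r+1)^2 + 3·(r+1) + 2 = r^3 + 4r^2 + 8r + 7.
Hence x(i) = i^3 + i^2 + 3i + 2 for every i ≥ 1, by induction.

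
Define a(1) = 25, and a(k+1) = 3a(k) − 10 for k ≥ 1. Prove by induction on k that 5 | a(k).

Base case: a(1) = 25 = 5·5, so 5 | a(1).
Assume 5 | a(r), so a(r) = 5t for some integer t.
Then a(r+1) = 3a(r) − 10 = 3·(5t) − 10 = 5(3t − 2), so 5 | a(r+1).
Hence 5 | a(k) for every k ≥ 1, by induction.

5 | a(k)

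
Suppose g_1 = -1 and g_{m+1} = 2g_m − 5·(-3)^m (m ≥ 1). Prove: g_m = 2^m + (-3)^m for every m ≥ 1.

Base case: g_1 = -1, and 2^1 + (-3)^1 = 2 − 3 = -1.
Assume g_r = 2^r + (-3)^r for some r ≥ 1.
Then g_{r+1} = 2g_r − 5·(-3)^r = 2·(2^r + (-3)^r) − 5·(-3)^r = 2^{r+1} + 2·(-3)^r − 5·(-3)^r = 2^{r+1} − 3·(-3)^r = 2^{r+1} + (-3)^{r+1}.
So the formula holds for r+1, and by induction g_m = 2^m + (-3)^m for all m ≥ 1.

g_m = 2^m + (-3)^m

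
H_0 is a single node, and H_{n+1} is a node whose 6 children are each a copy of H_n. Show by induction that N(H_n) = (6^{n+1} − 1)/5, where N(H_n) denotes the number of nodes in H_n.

Base case: N(H_0) = 1, and (6^{0+1} − 1)/5 = 1.
Assume N(H_m) = (6^{m+1} − 1)/5.
Then N(H_{m+1}) = 1 + 6N(H_m) = 1 + 6·(6^{m+1} − 1)/5 = 1 + (6^{m+2} − 6)/5 = (5 + 6^{m+2} − 6)/5 = (6^{m+2} − 1)/5.
Hence N(H_n) = (6^{n+1} − 1)/5 for every n ≥ 0, by induction.

N(H_n) = (6^{n+1} − 1)/5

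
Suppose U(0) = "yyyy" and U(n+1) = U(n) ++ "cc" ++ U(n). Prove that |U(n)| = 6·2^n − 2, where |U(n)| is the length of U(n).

Base case: |U(0)| = 4, and 6·2^0 − 2 = 4.
Assume |U(j)| = 6·2^j − 2.
Then |U(j+1)| = |U(j)| + 2 + |U(j)| = 2|U(j)| + 2 = 2(6·2^j − 2) + 2 = 6·2^{j+1} − 4 + 2 = 6·2^{j+1} − 2.
So the formula holds for j+1, and by induction |U(n)| = 6·2^n − 2 for all n ≥ 0.

|U(n)| = 6·2^n − 2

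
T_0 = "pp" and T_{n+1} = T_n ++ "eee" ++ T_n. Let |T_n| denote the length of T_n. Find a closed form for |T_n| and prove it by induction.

Claim: |T_n| = 5·2^n − 3.

Base case: |T_0| = 2, and 5·2^0 − 3 = 2.
Assume |T_j| = 5·2^j − 3.
Then |T_{j+1}| = |T_j| + 3 + |T_j| = 2|T_j| + 3 = 2(5·2^j − 3) + 3 = 5·2^{j+1} − 6 + 3 = 5·2^{j+1} − 3.
Hence |T_n| = 5·2^n − 3 for every n ≥ 0, by induction.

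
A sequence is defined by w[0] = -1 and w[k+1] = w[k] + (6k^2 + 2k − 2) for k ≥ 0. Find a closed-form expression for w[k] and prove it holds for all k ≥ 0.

Claim: w[k] = 2k^3 − 2k^2 − 2k − 1.

Base case: w[0] = -1, and 2·0^3 − 2·0^2 − 2·0 − 1 = -1.
Assume w[m] = 2m^3 − 2m^2 − 2m − 1.
Then w[m+1] = w[m] + (6m^2 + 2m − 2) = (2m^3 − 2m^2 − 2m − 1) + (6m^2 + 2m − 2) = 2m^3 + 4m^2 − 3,
and 2·(m+1)^3 − 2·(m+1)^2 − 2·(m+1) − 1 = 2m^3 + 4m^2 − 3.
By induction, w[k] = 2k^3 − 2k^2 − 2k − 1 for all k ≥ 0.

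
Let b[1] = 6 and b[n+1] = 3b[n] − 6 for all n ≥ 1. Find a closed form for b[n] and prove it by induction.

Claim: b[n] = 3^n + 3.

Base case: b[1] = 6, and 3^1 + 3 = 3 + 3 = 6.
Assume b[j] = 3^j + 3 for some j ≥ 1.
Then b[j+1] = 3b[j] − 6 = 3·(3^j + 3) − 6 = 3^{j+1} + 9 − 6 = 3^{j+1} + 3.
By induction, b[n] = 3^n + 3 for all n ≥ 1.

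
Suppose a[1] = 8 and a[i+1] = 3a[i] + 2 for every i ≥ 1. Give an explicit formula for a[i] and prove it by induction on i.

Claim: a[i] = 3^{i+1} − 1.

Base case: a[1] = 8, and 3^{1+1} − 1 = 9 − 1 = 8.
Assume a[j] = 3^{j+1} − 1 for some j ≥ 1.
Then a[j+1] = 3a[j] + 2 = 3·(3^{j+1} − 1) + 2 = 3^{j+2} − 3 + 2 = 3^{j+2} − 1.
Hence a[i] = 3^{i+1} − 1 for every i ≥ 1, by induction.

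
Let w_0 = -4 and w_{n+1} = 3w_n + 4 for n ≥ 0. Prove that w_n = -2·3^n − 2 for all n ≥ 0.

Base case: w_0 = -4, and -2·3^0 − 2 = -2 − 2 = -4.
Assume w_m = -2·3^m − 2 for some m ≥ 0.
Then w_{m+1} = 3w_m + 4 = 3·(-2·3^m − 2) + 4 = -6·3^m − 6 + 4 = -2·3^{m+1} − 2.
Hence w_n = -2·3^n − 2 for every n ≥ 0, by induction.

w_n = -2·3^n − 2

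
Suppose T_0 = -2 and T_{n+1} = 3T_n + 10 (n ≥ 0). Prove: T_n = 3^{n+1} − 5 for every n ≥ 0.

Base case: T_0 = -2, and 3^{0+1} − 5 = 3 − 5 = -2.
Assume T_j = 3^{j+1} − 5 for some j ≥ 0.
Then T_{j+1} = 3T_j + 10 = 3·(3^{j+1} − 5) + 10 = 3^{j+2} − 15 + 10 = 3^{j+2} − 5.
By induction, T_n = 3^{n+1} − 5 for all n ≥ 0.

T_n = 3^{n+1} − 5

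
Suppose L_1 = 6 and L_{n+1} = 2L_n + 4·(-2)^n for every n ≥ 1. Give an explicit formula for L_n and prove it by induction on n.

Claim: L_n = 2·2^n − (-2)^n.

Base case: L_1 = 6, and 2·2^1 − (-2)^1 = 4 + 2 = 6.
Assume L_k = 2·2^k − (-2)^k for some k ≥ 1.
Then L_{k+1} = 2L_k + 4·(-2)^k = 2·(2·2^k − (-2)^k) + 4·(-2)^k = 2·2^{k+1} − 2·(-2)^k + 4·(-2)^k = 2·2^{k+1} + 2·(-2)^k = 2·2^{k+1} − (-2)^{k+1}.
By induction, L_n = 2·2^n − (-2)^n for all n ≥ 1.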